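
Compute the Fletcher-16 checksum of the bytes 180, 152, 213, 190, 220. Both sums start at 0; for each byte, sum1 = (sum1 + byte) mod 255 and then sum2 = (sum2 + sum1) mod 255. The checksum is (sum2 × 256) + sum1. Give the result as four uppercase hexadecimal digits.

C5BE

Running sums (mod 255):
  after byte 0 (180): sum1=180, sum2=180
  after byte 1 (152): sum1=77, sum2=2
  after byte 2 (213): sum1=35, sum2=37
  after byte 3 (190): sum1=225, sum2=7
  after byte 4 (220): sum1=190, sum2=197
Checksum = sum2·256 + sum1 = 197·256 + 190 = 50622 = 0xC5BE.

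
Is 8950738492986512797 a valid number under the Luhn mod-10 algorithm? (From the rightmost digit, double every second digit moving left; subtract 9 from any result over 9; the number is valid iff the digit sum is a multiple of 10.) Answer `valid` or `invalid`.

invalid

From the right, keep odd positions and double even positions (subtract 9 from any doubled value over 9):
  doubled (positions 2,4,...): 9 4 1 7 4 8 6 0 9 → sum 48
  kept (positions 1,3,...): 7 7 1 6 9 9 8 7 5 8 → sum 67
Total = 115.
115 mod 10 = 5, so the number is invalid.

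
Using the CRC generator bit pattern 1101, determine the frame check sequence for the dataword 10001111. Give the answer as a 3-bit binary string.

Append 3 zeros: 10001111000. Divide by 1101 (XOR where the leading bit is 1):
  pos 0: 1000 XOR 1101 = 0101
  pos 1: 1011 XOR 1101 = 0110
  pos 2: 1101 XOR 1101 = 0000
  pos 6: 1100 XOR 1101 = 0001
Remainder (last 3 bits) = 010. This is the CRC / FCS.

010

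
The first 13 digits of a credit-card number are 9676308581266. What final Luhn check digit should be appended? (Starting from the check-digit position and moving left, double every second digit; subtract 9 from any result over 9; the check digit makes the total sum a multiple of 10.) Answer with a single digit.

5

Partial digits right→left: 6 6 2 1 8 5 8 0 3 6 7 6 9
Double every second digit counting from the check-digit position (so the 1st, 3rd, 5th, ... of the partial from the right).
  doubled (with −9 where >9): 3 4 7 7 6 5 9 → sum 41
  kept as-is: 6 1 5 0 6 6 → sum 24
Total = 41 + 24 = 65.
Check digit = (10 − (65 mod 10)) mod 10 = 5.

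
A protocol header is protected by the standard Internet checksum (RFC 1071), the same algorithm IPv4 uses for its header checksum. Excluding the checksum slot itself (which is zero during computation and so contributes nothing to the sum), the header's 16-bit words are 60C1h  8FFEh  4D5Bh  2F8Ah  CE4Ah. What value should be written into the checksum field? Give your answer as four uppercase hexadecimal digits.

One's-complement addition (fold any carry out of bit 15 back into bit 0):
  0x60C1 + 0x8FFE = 0x0F0BF
  0xF0BF + 0x4D5B = 0x13E1A → wrap carry → 0x3E1B
  0x3E1B + 0x2F8A = 0x06DA5
  0x6DA5 + 0xCE4A = 0x13BEF → wrap carry → 0x3BF0
One's-complement sum = 0x3BF0.
Checksum = ~0x3BF0 & 0xFFFF = 0xC40F.

C40F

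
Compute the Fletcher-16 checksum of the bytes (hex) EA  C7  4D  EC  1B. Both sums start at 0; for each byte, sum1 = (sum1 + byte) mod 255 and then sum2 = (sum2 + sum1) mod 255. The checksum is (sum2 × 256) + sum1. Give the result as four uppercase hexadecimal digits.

Running sums (mod 255):
  after byte 0 (EA): sum1=234, sum2=234
  after byte 1 (C7): sum1=178, sum2=157
  after byte 2 (4D): sum1=0, sum2=157
  after byte 3 (EC): sum1=236, sum2=138
  after byte 4 (1B): sum1=8, sum2=146
Checksum = sum2·256 + sum1 = 146·256 + 8 = 37384 = 0x9208.

9208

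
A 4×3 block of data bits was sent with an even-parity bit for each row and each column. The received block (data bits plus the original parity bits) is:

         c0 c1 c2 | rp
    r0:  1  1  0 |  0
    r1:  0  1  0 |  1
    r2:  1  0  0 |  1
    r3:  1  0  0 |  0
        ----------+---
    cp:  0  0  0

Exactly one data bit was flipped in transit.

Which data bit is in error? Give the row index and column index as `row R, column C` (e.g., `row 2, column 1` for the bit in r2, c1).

Recompute each row's even parity and compare to rp:
  r0: data parity 0, sent rp 0 → ok
  r1: data parity 1, sent rp 1 → ok
  r2: data parity 1, sent rp 1 → ok
  r3: data parity 1, sent rp 0 → mismatch
Recompute each column's even parity and compare to cp:
  c0: data parity 1, sent cp 0 → mismatch
  c1: data parity 0, sent cp 0 → ok
  c2: data parity 0, sent cp 0 → ok
Exactly one row (r3) and one column (c0) fail → the flipped bit is at their intersection.

row 3, column 0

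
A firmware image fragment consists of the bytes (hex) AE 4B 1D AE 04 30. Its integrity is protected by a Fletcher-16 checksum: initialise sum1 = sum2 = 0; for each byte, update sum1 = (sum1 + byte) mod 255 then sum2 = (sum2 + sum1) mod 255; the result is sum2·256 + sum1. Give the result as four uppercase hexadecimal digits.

49F9

Running sums (mod 255):
  after byte 0 (AE): sum1=174, sum2=174
  after byte 1 (4B): sum1=249, sum2=168
  after byte 2 (1D): sum1=23, sum2=191
  after byte 3 (AE): sum1=197, sum2=133
  after byte 4 (04): sum1=201, sum2=79
  after byte 5 (30): sum1=249, sum2=73
Checksum = sum2·256 + sum1 = 73·256 + 249 = 18937 = 0x49F9.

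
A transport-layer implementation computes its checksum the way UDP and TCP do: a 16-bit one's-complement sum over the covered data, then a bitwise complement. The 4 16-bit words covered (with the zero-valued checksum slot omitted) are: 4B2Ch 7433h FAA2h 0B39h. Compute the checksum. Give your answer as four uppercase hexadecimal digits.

3AC4

One's-complement addition (fold any carry out of bit 15 back into bit 0):
  0x4B2C + 0x7433 = 0x0BF5F
  0xBF5F + 0xFAA2 = 0x1BA01 → wrap carry → 0xBA02
  0xBA02 + 0x0B39 = 0x0C53B
One's-complement sum = 0xC53B.
Checksum = ~0xC53B & 0xFFFF = 0x3AC4.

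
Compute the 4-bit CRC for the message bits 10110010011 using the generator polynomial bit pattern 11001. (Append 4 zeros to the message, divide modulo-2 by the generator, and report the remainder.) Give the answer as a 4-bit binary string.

1110

Append 4 zeros: 101100100110000. Divide by 11001 (XOR where the leading bit is 1):
  pos 0: 10110 XOR 11001 = 01111
  pos 1: 11110 XOR 11001 = 00111
  pos 3: 11110 XOR 11001 = 00111
  pos 5: 11101 XOR 11001 = 00100
  pos 7: 10010 XOR 11001 = 01011
  pos 8: 10110 XOR 11001 = 01111
  pos 9: 11110 XOR 11001 = 00111
Remainder (last 4 bits) = 1110. This is the CRC / FCS.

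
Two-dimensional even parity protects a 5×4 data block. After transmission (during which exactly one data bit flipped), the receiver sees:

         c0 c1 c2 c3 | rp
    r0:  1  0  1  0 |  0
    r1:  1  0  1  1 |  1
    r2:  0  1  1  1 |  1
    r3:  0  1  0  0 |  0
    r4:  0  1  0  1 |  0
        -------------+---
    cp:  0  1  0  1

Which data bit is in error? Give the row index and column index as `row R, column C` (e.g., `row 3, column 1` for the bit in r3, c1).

row 3, column 2

Recompute each row's even parity and compare to rp:
  r0: data parity 0, sent rp 0 → ok
  r1: data parity 1, sent rp 1 → ok
  r2: data parity 1, sent rp 1 → ok
  r3: data parity 1, sent rp 0 → mismatch
  r4: data parity 0, sent rp 0 → ok
Recompute each column's even parity and compare to cp:
  c0: data parity 0, sent cp 0 → ok
  c1: data parity 1, sent cp 1 → ok
  c2: data parity 1, sent cp 0 → mismatch
  c3: data parity 1, sent cp 1 → ok
Exactly one row (r3) and one column (c2) fail → the flipped bit is at their intersection.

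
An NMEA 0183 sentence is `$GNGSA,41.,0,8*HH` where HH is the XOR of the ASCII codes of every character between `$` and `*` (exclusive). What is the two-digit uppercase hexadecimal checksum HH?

53

XOR the ASCII codes of the payload characters:
  'G' = 0x47 → acc = 0x47
  'N' = 0x4E → acc = 0x09
  'G' = 0x47 → acc = 0x4E
  'S' = 0x53 → acc = 0x1D
  'A' = 0x41 → acc = 0x5C
  ',' = 0x2C → acc = 0x70
  '4' = 0x34 → acc = 0x44
  '1' = 0x31 → acc = 0x75
  '.' = 0x2E → acc = 0x5B
  ',' = 0x2C → acc = 0x77
  '0' = 0x30 → acc = 0x47
  ',' = 0x2C → acc = 0x6B
  '8' = 0x38 → acc = 0x53
Checksum = 0x53.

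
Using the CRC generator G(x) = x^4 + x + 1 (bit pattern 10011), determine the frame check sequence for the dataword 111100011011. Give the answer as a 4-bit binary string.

0001

Append 4 zeros: 1111000110110000. Divide by 10011 (XOR where the leading bit is 1):
  pos 0: 11110 XOR 10011 = 01101
  pos 1: 11010 XOR 10011 = 01001
  pos 2: 10010 XOR 10011 = 00001
  pos 6: 11101 XOR 10011 = 01110
  pos 7: 11101 XOR 10011 = 01110
  pos 8: 11100 XOR 10011 = 01111
  pos 9: 11110 XOR 10011 = 01101
  pos 10: 11010 XOR 10011 = 01001
  pos 11: 10010 XOR 10011 = 00001
Remainder (last 4 bits) = 0001. This is the CRC / FCS.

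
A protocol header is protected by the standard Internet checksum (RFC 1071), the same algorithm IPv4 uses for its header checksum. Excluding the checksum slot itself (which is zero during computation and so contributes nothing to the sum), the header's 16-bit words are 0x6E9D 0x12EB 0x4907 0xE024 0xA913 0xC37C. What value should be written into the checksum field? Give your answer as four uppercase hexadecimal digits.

One's-complement addition (fold any carry out of bit 15 back into bit 0):
  0x6E9D + 0x12EB = 0x08188
  0x8188 + 0x4907 = 0x0CA8F
  0xCA8F + 0xE024 = 0x1AAB3 → wrap carry → 0xAAB4
  0xAAB4 + 0xA913 = 0x153C7 → wrap carry → 0x53C8
  0x53C8 + 0xC37C = 0x11744 → wrap carry → 0x1745
One's-complement sum = 0x1745.
Checksum = ~0x1745 & 0xFFFF = 0xE8BA.

E8BA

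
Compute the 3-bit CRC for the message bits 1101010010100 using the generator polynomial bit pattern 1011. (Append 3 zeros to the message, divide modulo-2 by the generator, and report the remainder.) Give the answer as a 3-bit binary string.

001

Append 3 zeros: 1101010010100000. Divide by 1011 (XOR where the leading bit is 1):
  pos 0: 1101 XOR 1011 = 0110
  pos 1: 1100 XOR 1011 = 0111
  pos 2: 1111 XOR 1011 = 0100
  pos 3: 1000 XOR 1011 = 0011
  pos 5: 1101 XOR 1011 = 0110
  pos 6: 1100 XOR 1011 = 0111
  pos 7: 1111 XOR 1011 = 0100
  pos 8: 1000 XOR 1011 = 0011
  pos 10: 1100 XOR 1011 = 0111
  pos 11: 1110 XOR 1011 = 0101
  pos 12: 1010 XOR 1011 = 0001
Remainder (last 3 bits) = 001. This is the CRC / FCS.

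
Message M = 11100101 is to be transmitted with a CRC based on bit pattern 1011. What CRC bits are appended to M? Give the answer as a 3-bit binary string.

001

Append 3 zeros: 11100101000. Divide by 1011 (XOR where the leading bit is 1):
  pos 0: 1110 XOR 1011 = 0101
  pos 1: 1010 XOR 1011 = 0001
  pos 4: 1101 XOR 1011 = 0110
  pos 5: 1100 XOR 1011 = 0111
  pos 6: 1110 XOR 1011 = 0101
  pos 7: 1010 XOR 1011 = 0001
Remainder (last 3 bits) = 001. This is the CRC / FCS.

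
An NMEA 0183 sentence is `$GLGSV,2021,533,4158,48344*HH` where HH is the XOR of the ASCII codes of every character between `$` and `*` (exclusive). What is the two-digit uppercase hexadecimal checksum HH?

4A

XOR the ASCII codes of the payload characters:
  'G' = 0x47 → acc = 0x47
  'L' = 0x4C → acc = 0x0B
  'G' = 0x47 → acc = 0x4C
  'S' = 0x53 → acc = 0x1F
  'V' = 0x56 → acc = 0x49
  ',' = 0x2C → acc = 0x65
  '2' = 0x32 → acc = 0x57
  '0' = 0x30 → acc = 0x67
  '2' = 0x32 → acc = 0x55
  '1' = 0x31 → acc = 0x64
  ',' = 0x2C → acc = 0x48
  '5' = 0x35 → acc = 0x7D
  '3' = 0x33 → acc = 0x4E
  '3' = 0x33 → acc = 0x7D
  ',' = 0x2C → acc = 0x51
  '4' = 0x34 → acc = 0x65
  '1' = 0x31 → acc = 0x54
  '5' = 0x35 → acc = 0x61
  '8' = 0x38 → acc = 0x59
  ',' = 0x2C → acc = 0x75
  '4' = 0x34 → acc = 0x41
  '8' = 0x38 → acc = 0x79
  '3' = 0x33 → acc = 0x4A
  '4' = 0x34 → acc = 0x7E
  '4' = 0x34 → acc = 0x4A
Checksum = 0x4A.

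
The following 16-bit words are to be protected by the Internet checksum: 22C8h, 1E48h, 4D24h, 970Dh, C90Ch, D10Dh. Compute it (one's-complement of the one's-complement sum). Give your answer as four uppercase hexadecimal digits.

One's-complement addition (fold any carry out of bit 15 back into bit 0):
  0x22C8 + 0x1E48 = 0x04110
  0x4110 + 0x4D24 = 0x08E34
  0x8E34 + 0x970D = 0x12541 → wrap carry → 0x2542
  0x2542 + 0xC90C = 0x0EE4E
  0xEE4E + 0xD10D = 0x1BF5B → wrap carry → 0xBF5C
One's-complement sum = 0xBF5C.
Checksum = ~0xBF5C & 0xFFFF = 0x40A3.

40A3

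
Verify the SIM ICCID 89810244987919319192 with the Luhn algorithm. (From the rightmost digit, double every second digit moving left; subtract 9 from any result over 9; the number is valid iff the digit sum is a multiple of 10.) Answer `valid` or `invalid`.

invalid

From the right, keep odd positions and double even positions (subtract 9 from any doubled value over 9):
  doubled (positions 2,4,...): 9 9 6 2 5 9 8 0 7 7 → sum 62
  kept (positions 1,3,...): 2 1 1 9 9 8 4 2 1 9 → sum 46
Total = 108.
108 mod 10 = 8, so the number is invalid.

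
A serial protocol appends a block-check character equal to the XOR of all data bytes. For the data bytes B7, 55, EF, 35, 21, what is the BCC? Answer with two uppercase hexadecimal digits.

19

XOR the bytes together:
  start with 0xB7
  0xB7 ⊕ 0x55 = 0xE2
  0xE2 ⊕ 0xEF = 0x0D
  0x0D ⊕ 0x35 = 0x38
  0x38 ⊕ 0x21 = 0x19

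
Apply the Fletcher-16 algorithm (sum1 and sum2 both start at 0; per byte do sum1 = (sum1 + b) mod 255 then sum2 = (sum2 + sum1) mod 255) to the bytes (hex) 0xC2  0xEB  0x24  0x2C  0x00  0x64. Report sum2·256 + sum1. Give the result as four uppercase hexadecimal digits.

Running sums (mod 255):
  after byte 0 (0xC2): sum1=194, sum2=194
  after byte 1 (0xEB): sum1=174, sum2=113
  after byte 2 (0x24): sum1=210, sum2=68
  after byte 3 (0x2C): sum1=254, sum2=67
  after byte 4 (0x00): sum1=254, sum2=66
  after byte 5 (0x64): sum1=99, sum2=165
Checksum = sum2·256 + sum1 = 165·256 + 99 = 42339 = 0xA563.

A563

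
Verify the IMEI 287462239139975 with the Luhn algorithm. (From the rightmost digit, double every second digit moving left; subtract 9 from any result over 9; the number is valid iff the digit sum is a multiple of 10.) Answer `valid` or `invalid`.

From the right, keep odd positions and double even positions (subtract 9 from any doubled value over 9):
  doubled (positions 2,4,...): 5 9 2 6 4 8 7 → sum 41
  kept (positions 1,3,...): 5 9 3 9 2 6 7 2 → sum 43
Total = 84.
84 mod 10 = 4, so the number is invalid.

invalid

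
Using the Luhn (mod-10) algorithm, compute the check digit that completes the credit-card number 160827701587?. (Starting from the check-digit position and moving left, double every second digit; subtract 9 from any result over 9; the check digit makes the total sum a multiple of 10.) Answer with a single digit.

Partial digits right→left: 7 8 5 1 0 7 7 2 8 0 6 1
Double every second digit counting from the check-digit position (so the 1st, 3rd, 5th, ... of the partial from the right).
  doubled (with −9 where >9): 5 1 0 5 7 3 → sum 21
  kept as-is: 8 1 7 2 0 1 → sum 19
Total = 21 + 19 = 40.
Check digit = (10 − (40 mod 10)) mod 10 = 0.

0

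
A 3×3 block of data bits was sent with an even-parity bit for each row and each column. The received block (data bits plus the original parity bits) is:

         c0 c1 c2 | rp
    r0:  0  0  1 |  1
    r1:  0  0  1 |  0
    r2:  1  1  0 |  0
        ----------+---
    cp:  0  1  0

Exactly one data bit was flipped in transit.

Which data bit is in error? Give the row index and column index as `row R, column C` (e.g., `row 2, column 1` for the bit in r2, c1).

row 1, column 0

Recompute each row's even parity and compare to rp:
  r0: data parity 1, sent rp 1 → ok
  r1: data parity 1, sent rp 0 → mismatch
  r2: data parity 0, sent rp 0 → ok
Recompute each column's even parity and compare to cp:
  c0: data parity 1, sent cp 0 → mismatch
  c1: data parity 1, sent cp 1 → ok
  c2: data parity 0, sent cp 0 → ok
Exactly one row (r1) and one column (c0) fail → the flipped bit is at their intersection.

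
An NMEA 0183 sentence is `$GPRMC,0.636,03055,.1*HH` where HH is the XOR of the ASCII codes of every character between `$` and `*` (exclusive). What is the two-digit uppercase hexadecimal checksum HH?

XOR the ASCII codes of the payload characters:
  'G' = 0x47 → acc = 0x47
  'P' = 0x50 → acc = 0x17
  'R' = 0x52 → acc = 0x45
  'M' = 0x4D → acc = 0x08
  'C' = 0x43 → acc = 0x4B
  ',' = 0x2C → acc = 0x67
  '0' = 0x30 → acc = 0x57
  '.' = 0x2E → acc = 0x79
  '6' = 0x36 → acc = 0x4F
  '3' = 0x33 → acc = 0x7C
  '6' = 0x36 → acc = 0x4A
  ',' = 0x2C → acc = 0x66
  '0' = 0x30 → acc = 0x56
  '3' = 0x33 → acc = 0x65
  '0' = 0x30 → acc = 0x55
  '5' = 0x35 → acc = 0x60
  '5' = 0x35 → acc = 0x55
  ',' = 0x2C → acc = 0x79
  '.' = 0x2E → acc = 0x57
  '1' = 0x31 → acc = 0x66
Checksum = 0x66.

66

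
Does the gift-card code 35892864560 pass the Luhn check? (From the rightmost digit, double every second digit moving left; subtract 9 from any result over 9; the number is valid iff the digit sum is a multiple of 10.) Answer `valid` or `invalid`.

invalid

From the right, keep odd positions and double even positions (subtract 9 from any doubled value over 9):
  doubled (positions 2,4,...): 3 8 7 9 1 → sum 28
  kept (positions 1,3,...): 0 5 6 2 8 3 → sum 24
Total = 52.
52 mod 10 = 2, so the number is invalid.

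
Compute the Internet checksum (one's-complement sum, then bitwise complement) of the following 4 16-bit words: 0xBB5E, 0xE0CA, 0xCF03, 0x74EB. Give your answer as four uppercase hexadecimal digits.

1FE7

One's-complement addition (fold any carry out of bit 15 back into bit 0):
  0xBB5E + 0xE0CA = 0x19C28 → wrap carry → 0x9C29
  0x9C29 + 0xCF03 = 0x16B2C → wrap carry → 0x6B2D
  0x6B2D + 0x74EB = 0x0E018
One's-complement sum = 0xE018.
Checksum = ~0xE018 & 0xFFFF = 0x1FE7.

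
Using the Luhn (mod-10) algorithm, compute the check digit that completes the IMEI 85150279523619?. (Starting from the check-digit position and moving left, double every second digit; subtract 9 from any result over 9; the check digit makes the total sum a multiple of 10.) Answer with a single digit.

4

Partial digits right→left: 9 1 6 3 2 5 9 7 2 0 5 1 5 8
Double every second digit counting from the check-digit position (so the 1st, 3rd, 5th, ... of the partial from the right).
  doubled (with −9 where >9): 9 3 4 9 4 1 1 → sum 31
  kept as-is: 1 3 5 7 0 1 8 → sum 25
Total = 31 + 25 = 56.
Check digit = (10 − (56 mod 10)) mod 10 = 4.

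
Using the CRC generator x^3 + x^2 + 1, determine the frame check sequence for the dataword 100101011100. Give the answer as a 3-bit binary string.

110

Append 3 zeros: 100101011100000. Divide by 1101 (XOR where the leading bit is 1):
  pos 0: 1001 XOR 1101 = 0100
  pos 1: 1000 XOR 1101 = 0101
  pos 2: 1011 XOR 1101 = 0110
  pos 3: 1100 XOR 1101 = 0001
  pos 6: 1111 XOR 1101 = 0010
  pos 8: 1000 XOR 1101 = 0101
  pos 9: 1010 XOR 1101 = 0111
  pos 10: 1110 XOR 1101 = 0011
Remainder (last 3 bits) = 110. This is the CRC / FCS.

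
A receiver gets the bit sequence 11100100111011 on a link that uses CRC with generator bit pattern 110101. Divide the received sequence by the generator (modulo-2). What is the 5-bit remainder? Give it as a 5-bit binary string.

00111

Modulo-2 division of 11100100111011 by 110101:
  pos 0: 111001 XOR 110101 = 001100
  pos 2: 110000 XOR 110101 = 000101
  pos 5: 101111 XOR 110101 = 011010
  pos 6: 110100 XOR 110101 = 000001
Remainder = 00111 (nonzero — an error is detected).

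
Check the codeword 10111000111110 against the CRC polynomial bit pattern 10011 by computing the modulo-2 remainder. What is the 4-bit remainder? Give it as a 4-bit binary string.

0101

Modulo-2 division of 10111000111110 by 10011:
  pos 0: 10111 XOR 10011 = 00100
  pos 2: 10000 XOR 10011 = 00011
  pos 5: 11011 XOR 10011 = 01000
  pos 6: 10001 XOR 10011 = 00010
  pos 9: 10110 XOR 10011 = 00101
Remainder = 0101 (nonzero — an error is detected).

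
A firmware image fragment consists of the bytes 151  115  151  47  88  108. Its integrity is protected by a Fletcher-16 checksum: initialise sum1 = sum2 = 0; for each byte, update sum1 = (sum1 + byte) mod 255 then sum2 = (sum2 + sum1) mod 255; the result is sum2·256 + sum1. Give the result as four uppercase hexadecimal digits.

Running sums (mod 255):
  after byte 0 (151): sum1=151, sum2=151
  after byte 1 (115): sum1=11, sum2=162
  after byte 2 (151): sum1=162, sum2=69
  after byte 3 (47): sum1=209, sum2=23
  after byte 4 (88): sum1=42, sum2=65
  after byte 5 (108): sum1=150, sum2=215
Checksum = sum2·256 + sum1 = 215·256 + 150 = 55190 = 0xD796.

D796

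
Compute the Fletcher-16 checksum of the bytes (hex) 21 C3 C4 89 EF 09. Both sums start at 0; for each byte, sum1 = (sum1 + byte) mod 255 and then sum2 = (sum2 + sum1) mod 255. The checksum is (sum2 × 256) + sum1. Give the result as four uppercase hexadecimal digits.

Running sums (mod 255):
  after byte 0 (21): sum1=33, sum2=33
  after byte 1 (C3): sum1=228, sum2=6
  after byte 2 (C4): sum1=169, sum2=175
  after byte 3 (89): sum1=51, sum2=226
  after byte 4 (EF): sum1=35, sum2=6
  after byte 5 (09): sum1=44, sum2=50
Checksum = sum2·256 + sum1 = 50·256 + 44 = 12844 = 0x322C.

322C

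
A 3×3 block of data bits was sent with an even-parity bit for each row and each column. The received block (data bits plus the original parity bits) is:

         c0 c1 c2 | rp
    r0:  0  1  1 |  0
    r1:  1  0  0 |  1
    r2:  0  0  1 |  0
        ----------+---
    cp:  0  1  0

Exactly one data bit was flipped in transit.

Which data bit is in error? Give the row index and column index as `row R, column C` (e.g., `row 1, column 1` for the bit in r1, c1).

Recompute each row's even parity and compare to rp:
  r0: data parity 0, sent rp 0 → ok
  r1: data parity 1, sent rp 1 → ok
  r2: data parity 1, sent rp 0 → mismatch
Recompute each column's even parity and compare to cp:
  c0: data parity 1, sent cp 0 → mismatch
  c1: data parity 1, sent cp 1 → ok
  c2: data parity 0, sent cp 0 → ok
Exactly one row (r2) and one column (c0) fail → the flipped bit is at their intersection.

row 2, column 0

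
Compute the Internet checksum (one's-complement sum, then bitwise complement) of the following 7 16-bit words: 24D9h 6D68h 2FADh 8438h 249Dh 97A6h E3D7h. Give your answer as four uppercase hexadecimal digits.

One's-complement addition (fold any carry out of bit 15 back into bit 0):
  0x24D9 + 0x6D68 = 0x09241
  0x9241 + 0x2FAD = 0x0C1EE
  0xC1EE + 0x8438 = 0x14626 → wrap carry → 0x4627
  0x4627 + 0x249D = 0x06AC4
  0x6AC4 + 0x97A6 = 0x1026A → wrap carry → 0x026B
  0x026B + 0xE3D7 = 0x0E642
One's-complement sum = 0xE642.
Checksum = ~0xE642 & 0xFFFF = 0x19BD.

19BD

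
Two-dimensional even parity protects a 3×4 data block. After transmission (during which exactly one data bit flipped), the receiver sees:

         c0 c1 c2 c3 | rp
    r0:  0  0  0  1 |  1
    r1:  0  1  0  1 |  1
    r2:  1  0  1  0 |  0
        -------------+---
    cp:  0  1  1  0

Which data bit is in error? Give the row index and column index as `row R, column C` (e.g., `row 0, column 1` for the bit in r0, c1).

Recompute each row's even parity and compare to rp:
  r0: data parity 1, sent rp 1 → ok
  r1: data parity 0, sent rp 1 → mismatch
  r2: data parity 0, sent rp 0 → ok
Recompute each column's even parity and compare to cp:
  c0: data parity 1, sent cp 0 → mismatch
  c1: data parity 1, sent cp 1 → ok
  c2: data parity 1, sent cp 1 → ok
  c3: data parity 0, sent cp 0 → ok
Exactly one row (r1) and one column (c0) fail → the flipped bit is at their intersection.

row 1, column 0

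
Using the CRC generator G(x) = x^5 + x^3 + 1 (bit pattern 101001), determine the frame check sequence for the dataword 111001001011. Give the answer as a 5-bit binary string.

Append 5 zeros: 11100100101100000. Divide by 101001 (XOR where the leading bit is 1):
  pos 0: 111001 XOR 101001 = 010000
  pos 1: 100000 XOR 101001 = 001001
  pos 3: 100101 XOR 101001 = 001100
  pos 5: 110001 XOR 101001 = 011000
  pos 6: 110001 XOR 101001 = 011000
  pos 7: 110000 XOR 101001 = 011001
  pos 8: 110010 XOR 101001 = 011011
  pos 9: 110110 XOR 101001 = 011111
  pos 10: 111110 XOR 101001 = 010111
  pos 11: 101110 XOR 101001 = 000111
Remainder (last 5 bits) = 00111. This is the CRC / FCS.

00111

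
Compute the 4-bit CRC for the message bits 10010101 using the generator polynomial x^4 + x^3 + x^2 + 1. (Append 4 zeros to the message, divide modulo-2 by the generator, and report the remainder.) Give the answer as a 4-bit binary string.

Append 4 zeros: 100101010000. Divide by 11101 (XOR where the leading bit is 1):
  pos 0: 10010 XOR 11101 = 01111
  pos 1: 11111 XOR 11101 = 00010
  pos 4: 10010 XOR 11101 = 01111
  pos 5: 11110 XOR 11101 = 00011
Remainder (last 4 bits) = 1100. This is the CRC / FCS.

1100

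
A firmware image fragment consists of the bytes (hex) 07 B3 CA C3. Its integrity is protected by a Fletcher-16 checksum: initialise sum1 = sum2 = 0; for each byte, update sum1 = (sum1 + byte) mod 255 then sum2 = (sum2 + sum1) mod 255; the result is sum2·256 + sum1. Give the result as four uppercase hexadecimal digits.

Running sums (mod 255):
  after byte 0 (07): sum1=7, sum2=7
  after byte 1 (B3): sum1=186, sum2=193
  after byte 2 (CA): sum1=133, sum2=71
  after byte 3 (C3): sum1=73, sum2=144
Checksum = sum2·256 + sum1 = 144·256 + 73 = 36937 = 0x9049.

9049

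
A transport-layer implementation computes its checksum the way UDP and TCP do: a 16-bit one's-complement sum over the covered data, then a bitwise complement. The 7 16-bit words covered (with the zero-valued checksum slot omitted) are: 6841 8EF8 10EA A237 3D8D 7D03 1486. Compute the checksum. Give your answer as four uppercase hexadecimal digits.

868D

One's-complement addition (fold any carry out of bit 15 back into bit 0):
  0x6841 + 0x8EF8 = 0x0F739
  0xF739 + 0x10EA = 0x10823 → wrap carry → 0x0824
  0x0824 + 0xA237 = 0x0AA5B
  0xAA5B + 0x3D8D = 0x0E7E8
  0xE7E8 + 0x7D03 = 0x164EB → wrap carry → 0x64EC
  0x64EC + 0x1486 = 0x07972
One's-complement sum = 0x7972.
Checksum = ~0x7972 & 0xFFFF = 0x868D.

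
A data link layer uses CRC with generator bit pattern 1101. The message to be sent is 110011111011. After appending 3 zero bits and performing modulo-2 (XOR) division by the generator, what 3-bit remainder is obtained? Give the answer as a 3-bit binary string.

001

Append 3 zeros: 110011111011000. Divide by 1101 (XOR where the leading bit is 1):
  pos 0: 1100 XOR 1101 = 0001
  pos 3: 1111 XOR 1101 = 0010
  pos 5: 1011 XOR 1101 = 0110
  pos 6: 1100 XOR 1101 = 0001
  pos 9: 1110 XOR 1101 = 0011
  pos 11: 1100 XOR 1101 = 0001
Remainder (last 3 bits) = 001. This is the CRC / FCS.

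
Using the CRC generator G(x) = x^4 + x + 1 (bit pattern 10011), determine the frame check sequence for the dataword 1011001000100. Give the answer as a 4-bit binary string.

1101

Append 4 zeros: 10110010001000000. Divide by 10011 (XOR where the leading bit is 1):
  pos 0: 10110 XOR 10011 = 00101
  pos 2: 10101 XOR 10011 = 00110
  pos 4: 11000 XOR 10011 = 01011
  pos 5: 10110 XOR 10011 = 00101
  pos 7: 10110 XOR 10011 = 00101
  pos 9: 10100 XOR 10011 = 00111
  pos 11: 11100 XOR 10011 = 01111
  pos 12: 11110 XOR 10011 = 01101
Remainder (last 4 bits) = 1101. This is the CRC / FCS.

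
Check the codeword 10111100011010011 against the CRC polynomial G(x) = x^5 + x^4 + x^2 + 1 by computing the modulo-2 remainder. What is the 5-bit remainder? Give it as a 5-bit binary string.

Modulo-2 division of 10111100011010011 by 110101:
  pos 0: 101111 XOR 110101 = 011010
  pos 1: 110100 XOR 110101 = 000001
  pos 6: 100110 XOR 110101 = 010011
  pos 7: 100111 XOR 110101 = 010010
  pos 8: 100100 XOR 110101 = 010001
  pos 9: 100010 XOR 110101 = 010111
  pos 10: 101111 XOR 110101 = 011010
  pos 11: 110101 XOR 110101 = 000000
Remainder = 00000 (zero — the frame passes the CRC check).

00000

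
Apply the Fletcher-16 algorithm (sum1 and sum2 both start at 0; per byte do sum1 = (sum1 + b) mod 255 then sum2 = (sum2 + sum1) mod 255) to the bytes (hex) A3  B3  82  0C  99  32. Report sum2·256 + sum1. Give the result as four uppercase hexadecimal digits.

Running sums (mod 255):
  after byte 0 (A3): sum1=163, sum2=163
  after byte 1 (B3): sum1=87, sum2=250
  after byte 2 (82): sum1=217, sum2=212
  after byte 3 (0C): sum1=229, sum2=186
  after byte 4 (99): sum1=127, sum2=58
  after byte 5 (32): sum1=177, sum2=235
Checksum = sum2·256 + sum1 = 235·256 + 177 = 60337 = 0xEBB1.

EBB1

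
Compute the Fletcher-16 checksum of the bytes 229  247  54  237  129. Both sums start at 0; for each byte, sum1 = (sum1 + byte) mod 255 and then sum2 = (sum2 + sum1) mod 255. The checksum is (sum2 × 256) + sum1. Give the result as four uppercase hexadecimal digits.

5D83

Running sums (mod 255):
  after byte 0 (229): sum1=229, sum2=229
  after byte 1 (247): sum1=221, sum2=195
  after byte 2 (54): sum1=20, sum2=215
  after byte 3 (237): sum1=2, sum2=217
  after byte 4 (129): sum1=131, sum2=93
Checksum = sum2·256 + sum1 = 93·256 + 131 = 23939 = 0x5D83.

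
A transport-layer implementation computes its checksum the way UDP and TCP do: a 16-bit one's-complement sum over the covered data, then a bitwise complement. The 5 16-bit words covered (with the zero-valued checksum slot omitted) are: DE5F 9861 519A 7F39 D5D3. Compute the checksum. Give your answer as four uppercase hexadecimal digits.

One's-complement addition (fold any carry out of bit 15 back into bit 0):
  0xDE5F + 0x9861 = 0x176C0 → wrap carry → 0x76C1
  0x76C1 + 0x519A = 0x0C85B
  0xC85B + 0x7F39 = 0x14794 → wrap carry → 0x4795
  0x4795 + 0xD5D3 = 0x11D68 → wrap carry → 0x1D69
One's-complement sum = 0x1D69.
Checksum = ~0x1D69 & 0xFFFF = 0xE296.

E296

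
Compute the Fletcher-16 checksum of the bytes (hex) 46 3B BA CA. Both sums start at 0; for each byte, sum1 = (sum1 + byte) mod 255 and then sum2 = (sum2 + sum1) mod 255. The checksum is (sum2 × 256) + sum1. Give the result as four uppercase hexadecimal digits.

Running sums (mod 255):
  after byte 0 (46): sum1=70, sum2=70
  after byte 1 (3B): sum1=129, sum2=199
  after byte 2 (BA): sum1=60, sum2=4
  after byte 3 (CA): sum1=7, sum2=11
Checksum = sum2·256 + sum1 = 11·256 + 7 = 2823 = 0x0B07.

0B07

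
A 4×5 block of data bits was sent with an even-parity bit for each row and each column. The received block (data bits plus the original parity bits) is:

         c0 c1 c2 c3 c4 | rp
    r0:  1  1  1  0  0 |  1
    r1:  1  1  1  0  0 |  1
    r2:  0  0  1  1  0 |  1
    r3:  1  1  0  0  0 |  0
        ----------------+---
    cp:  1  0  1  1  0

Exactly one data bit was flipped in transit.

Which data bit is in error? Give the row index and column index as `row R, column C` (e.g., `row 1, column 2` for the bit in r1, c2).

Recompute each row's even parity and compare to rp:
  r0: data parity 1, sent rp 1 → ok
  r1: data parity 1, sent rp 1 → ok
  r2: data parity 0, sent rp 1 → mismatch
  r3: data parity 0, sent rp 0 → ok
Recompute each column's even parity and compare to cp:
  c0: data parity 1, sent cp 1 → ok
  c1: data parity 1, sent cp 0 → mismatch
  c2: data parity 1, sent cp 1 → ok
  c3: data parity 1, sent cp 1 → ok
  c4: data parity 0, sent cp 0 → ok
Exactly one row (r2) and one column (c1) fail → the flipped bit is at their intersection.

row 2, column 1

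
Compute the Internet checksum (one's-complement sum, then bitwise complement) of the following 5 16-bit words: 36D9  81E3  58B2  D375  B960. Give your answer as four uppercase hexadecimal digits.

One's-complement addition (fold any carry out of bit 15 back into bit 0):
  0x36D9 + 0x81E3 = 0x0B8BC
  0xB8BC + 0x58B2 = 0x1116E → wrap carry → 0x116F
  0x116F + 0xD375 = 0x0E4E4
  0xE4E4 + 0xB960 = 0x19E44 → wrap carry → 0x9E45
One's-complement sum = 0x9E45.
Checksum = ~0x9E45 & 0xFFFF = 0x61BA.

61BA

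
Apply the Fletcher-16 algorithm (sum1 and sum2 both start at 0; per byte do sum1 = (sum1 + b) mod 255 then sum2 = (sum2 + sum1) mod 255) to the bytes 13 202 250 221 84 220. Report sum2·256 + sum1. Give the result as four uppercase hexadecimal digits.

4FE1

Running sums (mod 255):
  after byte 0 (13): sum1=13, sum2=13
  after byte 1 (202): sum1=215, sum2=228
  after byte 2 (250): sum1=210, sum2=183
  after byte 3 (221): sum1=176, sum2=104
  after byte 4 (84): sum1=5, sum2=109
  after byte 5 (220): sum1=225, sum2=79
Checksum = sum2·256 + sum1 = 79·256 + 225 = 20449 = 0x4FE1.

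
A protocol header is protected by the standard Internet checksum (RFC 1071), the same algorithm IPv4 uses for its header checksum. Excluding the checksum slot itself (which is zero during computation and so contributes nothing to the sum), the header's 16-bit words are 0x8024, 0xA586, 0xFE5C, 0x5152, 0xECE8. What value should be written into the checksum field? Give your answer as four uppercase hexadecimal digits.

9DBC

One's-complement addition (fold any carry out of bit 15 back into bit 0):
  0x8024 + 0xA586 = 0x125AA → wrap carry → 0x25AB
  0x25AB + 0xFE5C = 0x12407 → wrap carry → 0x2408
  0x2408 + 0x5152 = 0x0755A
  0x755A + 0xECE8 = 0x16242 → wrap carry → 0x6243
One's-complement sum = 0x6243.
Checksum = ~0x6243 & 0xFFFF = 0x9DBC.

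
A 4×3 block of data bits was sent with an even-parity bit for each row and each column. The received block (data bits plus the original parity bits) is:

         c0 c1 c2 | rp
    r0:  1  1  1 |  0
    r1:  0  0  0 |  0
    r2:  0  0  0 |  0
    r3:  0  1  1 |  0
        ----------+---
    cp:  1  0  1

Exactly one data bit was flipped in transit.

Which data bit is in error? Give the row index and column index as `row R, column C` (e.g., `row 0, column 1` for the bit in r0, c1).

Recompute each row's even parity and compare to rp:
  r0: data parity 1, sent rp 0 → mismatch
  r1: data parity 0, sent rp 0 → ok
  r2: data parity 0, sent rp 0 → ok
  r3: data parity 0, sent rp 0 → ok
Recompute each column's even parity and compare to cp:
  c0: data parity 1, sent cp 1 → ok
  c1: data parity 0, sent cp 0 → ok
  c2: data parity 0, sent cp 1 → mismatch
Exactly one row (r0) and one column (c2) fail → the flipped bit is at their intersection.

row 0, column 2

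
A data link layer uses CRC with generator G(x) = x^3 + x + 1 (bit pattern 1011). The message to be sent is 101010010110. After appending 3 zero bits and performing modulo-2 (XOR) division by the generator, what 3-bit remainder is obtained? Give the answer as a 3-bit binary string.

Append 3 zeros: 101010010110000. Divide by 1011 (XOR where the leading bit is 1):
  pos 0: 1010 XOR 1011 = 0001
  pos 3: 1100 XOR 1011 = 0111
  pos 4: 1111 XOR 1011 = 0100
  pos 5: 1000 XOR 1011 = 0011
  pos 7: 1111 XOR 1011 = 0100
  pos 8: 1000 XOR 1011 = 0011
  pos 10: 1100 XOR 1011 = 0111
  pos 11: 1110 XOR 1011 = 0101
Remainder (last 3 bits) = 101. This is the CRC / FCS.

101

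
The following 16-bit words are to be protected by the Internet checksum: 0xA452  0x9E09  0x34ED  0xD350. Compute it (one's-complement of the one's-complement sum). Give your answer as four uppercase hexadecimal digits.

B565

One's-complement addition (fold any carry out of bit 15 back into bit 0):
  0xA452 + 0x9E09 = 0x1425B → wrap carry → 0x425C
  0x425C + 0x34ED = 0x07749
  0x7749 + 0xD350 = 0x14A99 → wrap carry → 0x4A9A
One's-complement sum = 0x4A9A.
Checksum = ~0x4A9A & 0xFFFF = 0xB565.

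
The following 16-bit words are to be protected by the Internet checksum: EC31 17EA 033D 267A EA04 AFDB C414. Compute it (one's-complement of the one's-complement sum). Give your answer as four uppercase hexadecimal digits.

7437

One's-complement addition (fold any carry out of bit 15 back into bit 0):
  0xEC31 + 0x17EA = 0x1041B → wrap carry → 0x041C
  0x041C + 0x033D = 0x00759
  0x0759 + 0x267A = 0x02DD3
  0x2DD3 + 0xEA04 = 0x117D7 → wrap carry → 0x17D8
  0x17D8 + 0xAFDB = 0x0C7B3
  0xC7B3 + 0xC414 = 0x18BC7 → wrap carry → 0x8BC8
One's-complement sum = 0x8BC8.
Checksum = ~0x8BC8 & 0xFFFF = 0x7437.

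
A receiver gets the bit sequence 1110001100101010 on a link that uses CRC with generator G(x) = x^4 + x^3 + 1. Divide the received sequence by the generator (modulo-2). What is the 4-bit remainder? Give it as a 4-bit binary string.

0001

Modulo-2 division of 1110001100101010 by 11001:
  pos 0: 11100 XOR 11001 = 00101
  pos 2: 10101 XOR 11001 = 01100
  pos 3: 11001 XOR 11001 = 00000
  pos 10: 10101 XOR 11001 = 01100
  pos 11: 11000 XOR 11001 = 00001
Remainder = 0001 (nonzero — an error is detected).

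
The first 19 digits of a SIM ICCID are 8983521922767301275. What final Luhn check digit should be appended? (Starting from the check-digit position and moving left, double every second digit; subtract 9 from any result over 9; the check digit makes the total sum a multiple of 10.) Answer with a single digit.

Partial digits right→left: 5 7 2 1 0 3 7 6 7 2 2 9 1 2 5 3 8 9 8
Double every second digit counting from the check-digit position (so the 1st, 3rd, 5th, ... of the partial from the right).
  doubled (with −9 where >9): 1 4 0 5 5 4 2 1 7 7 → sum 36
  kept as-is: 7 1 3 6 2 9 2 3 9 → sum 42
Total = 36 + 42 = 78.
Check digit = (10 − (78 mod 10)) mod 10 = 2.

2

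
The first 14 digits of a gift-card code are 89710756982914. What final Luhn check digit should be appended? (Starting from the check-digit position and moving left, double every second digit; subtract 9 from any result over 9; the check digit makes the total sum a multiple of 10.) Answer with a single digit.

5

Partial digits right→left: 4 1 9 2 8 9 6 5 7 0 1 7 9 8
Double every second digit counting from the check-digit position (so the 1st, 3rd, 5th, ... of the partial from the right).
  doubled (with −9 where >9): 8 9 7 3 5 2 9 → sum 43
  kept as-is: 1 2 9 5 0 7 8 → sum 32
Total = 43 + 32 = 75.
Check digit = (10 − (75 mod 10)) mod 10 = 5.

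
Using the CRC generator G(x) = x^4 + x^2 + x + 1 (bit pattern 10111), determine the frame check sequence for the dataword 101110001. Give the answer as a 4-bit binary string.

Append 4 zeros: 1011100010000. Divide by 10111 (XOR where the leading bit is 1):
  pos 0: 10111 XOR 10111 = 00000
  pos 8: 10000 XOR 10111 = 00111
Remainder (last 4 bits) = 0111. This is the CRC / FCS.

0111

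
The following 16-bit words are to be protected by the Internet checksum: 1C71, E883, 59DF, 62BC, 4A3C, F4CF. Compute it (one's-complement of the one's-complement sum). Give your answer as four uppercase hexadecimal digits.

FF62

One's-complement addition (fold any carry out of bit 15 back into bit 0):
  0x1C71 + 0xE883 = 0x104F4 → wrap carry → 0x04F5
  0x04F5 + 0x59DF = 0x05ED4
  0x5ED4 + 0x62BC = 0x0C190
  0xC190 + 0x4A3C = 0x10BCC → wrap carry → 0x0BCD
  0x0BCD + 0xF4CF = 0x1009C → wrap carry → 0x009D
One's-complement sum = 0x009D.
Checksum = ~0x009D & 0xFFFF = 0xFF62.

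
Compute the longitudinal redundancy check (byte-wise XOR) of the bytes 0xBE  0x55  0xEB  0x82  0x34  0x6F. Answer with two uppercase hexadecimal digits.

D9

XOR the bytes together:
  start with 0xBE
  0xBE ⊕ 0x55 = 0xEB
  0xEB ⊕ 0xEB = 0x00
  0x00 ⊕ 0x82 = 0x82
  0x82 ⊕ 0x34 = 0xB6
  0xB6 ⊕ 0x6F = 0xD9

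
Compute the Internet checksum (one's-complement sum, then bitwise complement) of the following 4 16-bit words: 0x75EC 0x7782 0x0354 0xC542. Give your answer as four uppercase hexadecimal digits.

49FA

One's-complement addition (fold any carry out of bit 15 back into bit 0):
  0x75EC + 0x7782 = 0x0ED6E
  0xED6E + 0x0354 = 0x0F0C2
  0xF0C2 + 0xC542 = 0x1B604 → wrap carry → 0xB605
One's-complement sum = 0xB605.
Checksum = ~0xB605 & 0xFFFF = 0x49FA.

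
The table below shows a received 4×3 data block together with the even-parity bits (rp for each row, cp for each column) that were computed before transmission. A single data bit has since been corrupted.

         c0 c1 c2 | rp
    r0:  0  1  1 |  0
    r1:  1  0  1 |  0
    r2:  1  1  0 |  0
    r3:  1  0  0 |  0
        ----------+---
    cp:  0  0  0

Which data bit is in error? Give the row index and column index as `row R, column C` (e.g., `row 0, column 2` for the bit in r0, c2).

row 3, column 0

Recompute each row's even parity and compare to rp:
  r0: data parity 0, sent rp 0 → ok
  r1: data parity 0, sent rp 0 → ok
  r2: data parity 0, sent rp 0 → ok
  r3: data parity 1, sent rp 0 → mismatch
Recompute each column's even parity and compare to cp:
  c0: data parity 1, sent cp 0 → mismatch
  c1: data parity 0, sent cp 0 → ok
  c2: data parity 0, sent cp 0 → ok
Exactly one row (r3) and one column (c0) fail → the flipped bit is at their intersection.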